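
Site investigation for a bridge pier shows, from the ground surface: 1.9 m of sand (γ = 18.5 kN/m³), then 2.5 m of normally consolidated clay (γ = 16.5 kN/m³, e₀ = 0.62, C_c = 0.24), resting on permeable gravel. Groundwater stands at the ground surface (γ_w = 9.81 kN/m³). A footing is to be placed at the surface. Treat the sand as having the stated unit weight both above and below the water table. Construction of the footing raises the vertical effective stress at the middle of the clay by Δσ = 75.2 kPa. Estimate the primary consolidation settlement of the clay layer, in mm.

S_c ≈ 224 mm

Mid-depth of clay below the ground surface: z = 1.9 + 2.5/2 = 3.15 m.
Total vertical stress at mid-clay: σ_v = 18.5×1.9 + 16.5×1.25 = 55.775 kPa.
Pore pressure: u = 9.81×(3.15 − 0) = 30.902 kPa.
Initial effective stress: σ'_0 = σ_v − u = 55.775 − 30.902 = 24.873 kPa.
Final effective stress: σ'_f = σ'_0 + Δσ = 24.873 + 75.2 = 100.07 kPa.
Normally consolidated clay, so the full stress increment lies on the virgin compression line:
S_c = C_c·H/(1+e₀)·log₁₀(σ'_f/σ'_0) = 0.24×2.5/(1+0.62)×log₁₀(100.07/24.873)
    = 0.37037 × 0.60458 = 0.2239 m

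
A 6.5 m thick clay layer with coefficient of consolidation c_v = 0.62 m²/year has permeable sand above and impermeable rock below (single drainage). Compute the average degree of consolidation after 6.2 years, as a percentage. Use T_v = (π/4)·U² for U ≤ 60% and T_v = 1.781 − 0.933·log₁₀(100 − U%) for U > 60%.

Drainage path length: H_d = H = 6.5 m (single drainage).
T_v = c_v·t/H_d² = 0.62×6.2/6.5² = 0.090982.
T_v = 0.090982 corresponds to the U ≤ 60% branch:
U = √(4T_v/π) = 0.3404

U ≈ 34 %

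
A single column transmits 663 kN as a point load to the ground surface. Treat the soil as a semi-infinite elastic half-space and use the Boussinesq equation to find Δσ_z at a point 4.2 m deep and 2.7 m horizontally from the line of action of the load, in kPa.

Boussinesq vertical stress below a point load on an elastic half-space:
Δσ_z = 3P/(2πz²) · [1 + (r/z)²]^(−5/2)
r/z = 2.7/4.2 = 0.64286; [1+(r/z)²]^(−5/2) = 0.42115.
Δσ_z = 3×663/(2π×4.2²) × 0.42115 = 17.946 × 0.42115 = 7.558 kPa

Δσ_z ≈ 7.56 kPa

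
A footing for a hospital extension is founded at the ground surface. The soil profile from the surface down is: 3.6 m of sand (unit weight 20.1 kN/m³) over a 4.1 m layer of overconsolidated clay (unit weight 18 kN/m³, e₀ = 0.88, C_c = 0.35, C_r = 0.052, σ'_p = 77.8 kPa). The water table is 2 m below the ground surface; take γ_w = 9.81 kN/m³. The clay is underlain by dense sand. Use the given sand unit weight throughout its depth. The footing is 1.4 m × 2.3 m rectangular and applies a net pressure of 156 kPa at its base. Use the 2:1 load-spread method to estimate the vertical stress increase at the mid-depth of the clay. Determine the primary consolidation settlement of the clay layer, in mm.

Mid-depth of clay below the ground surface: z = 3.6 + 4.1/2 = 5.65 m.
Total vertical stress at mid-clay: σ_v = 20.1×3.6 + 18×2.05 = 109.26 kPa.
Pore pressure: u = 9.81×(5.65 − 2) = 35.806 kPa.
Initial effective stress: σ'_0 = σ_v − u = 109.26 − 35.806 = 73.454 kPa.
Stress increase at mid-clay by the 2:1 spreading method:
Δσ = qBL/((B+z)(L+z)) = 156×1.4×2.3/((1.4+5.65)(2.3+5.65)) = 8.9624 kPa
Final effective stress: σ'_f = 73.454 + 8.9624 = 82.416 kPa.
σ'_f = 82.416 > σ'_p = 77.8 kPa, so the stress path crosses the preconsolidation pressure — recompression up to σ'_p, then virgin compression beyond:
S_c = H/(1+e₀)·[C_r·log₁₀(σ'_p/σ'_0) + C_c·log₁₀(σ'_f/σ'_p)]
    = 4.1/1.88 × [0.052×log₁₀(77.8/73.454) + 0.35×log₁₀(82.416/77.8)]
    = 2.1809 × [0.0012981 + 0.0087612] = 0.02194 m

S_c ≈ 21.9 mm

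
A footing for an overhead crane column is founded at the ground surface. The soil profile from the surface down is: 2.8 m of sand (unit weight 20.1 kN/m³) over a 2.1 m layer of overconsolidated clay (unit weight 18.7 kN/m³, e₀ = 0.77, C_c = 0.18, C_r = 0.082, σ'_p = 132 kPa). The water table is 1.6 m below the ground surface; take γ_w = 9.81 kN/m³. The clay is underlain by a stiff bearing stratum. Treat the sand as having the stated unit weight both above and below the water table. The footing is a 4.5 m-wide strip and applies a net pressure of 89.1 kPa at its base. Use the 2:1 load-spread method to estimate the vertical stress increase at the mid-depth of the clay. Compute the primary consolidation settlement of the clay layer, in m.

Mid-depth of clay below the ground surface: z = 2.8 + 2.1/2 = 3.85 m.
Total vertical stress at mid-clay: σ_v = 20.1×2.8 + 18.7×1.05 = 75.915 kPa.
Pore pressure: u = 9.81×(3.85 − 1.6) = 22.073 kPa.
Initial effective stress: σ'_0 = σ_v − u = 75.915 − 22.073 = 53.842 kPa.
Stress increase at mid-clay by the 2:1 spreading method:
Δσ = qB/(B+z) = 89.1×4.5/(4.5+3.85) = 48.018 kPa
Final effective stress: σ'_f = 53.842 + 48.018 = 101.86 kPa.
σ'_f = 101.86 ≤ σ'_p = 132 kPa, so the clay remains overconsolidated and only the recompression index applies:
S_c = C_r·H/(1+e₀)·log₁₀(σ'_f/σ'_0) = 0.082×2.1/1.77×log₁₀(101.86/53.842)
    = 0.097285 × 0.27688 = 0.02694 m

S_c ≈ 0.0269 m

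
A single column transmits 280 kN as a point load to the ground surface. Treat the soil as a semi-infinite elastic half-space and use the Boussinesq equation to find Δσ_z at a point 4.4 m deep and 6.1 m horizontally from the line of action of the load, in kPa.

Boussinesq vertical stress below a point load on an elastic half-space:
Δσ_z = 3P/(2πz²) · [1 + (r/z)²]^(−5/2)
r/z = 6.1/4.4 = 1.3864; [1+(r/z)²]^(−5/2) = 0.068517.
Δσ_z = 3×280/(2π×4.4²) × 0.068517 = 6.9055 × 0.068517 = 0.4731 kPa

Δσ_z ≈ 0.473 kPa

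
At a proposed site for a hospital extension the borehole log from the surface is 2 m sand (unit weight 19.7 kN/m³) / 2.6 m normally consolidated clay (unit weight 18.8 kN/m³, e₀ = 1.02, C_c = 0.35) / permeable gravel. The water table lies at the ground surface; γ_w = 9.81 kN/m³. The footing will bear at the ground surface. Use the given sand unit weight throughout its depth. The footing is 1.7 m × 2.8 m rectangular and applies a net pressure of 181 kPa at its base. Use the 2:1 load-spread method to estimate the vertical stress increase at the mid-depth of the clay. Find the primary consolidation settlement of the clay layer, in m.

S_c ≈ 0.125 m

Mid-depth of clay below the ground surface: z = 2 + 2.6/2 = 3.3 m.
Total vertical stress at mid-clay: σ_v = 19.7×2 + 18.8×1.3 = 63.84 kPa.
Pore pressure: u = 9.81×(3.3 − 0) = 32.373 kPa.
Initial effective stress: σ'_0 = σ_v − u = 63.84 − 32.373 = 31.467 kPa.
Stress increase at mid-clay by the 2:1 spreading method:
Δσ = qBL/((B+z)(L+z)) = 181×1.7×2.8/((1.7+3.3)(2.8+3.3)) = 28.248 kPa
Final effective stress: σ'_f = σ'_0 + Δσ = 31.467 + 28.248 = 59.715 kPa.
Normally consolidated clay, so the full stress increment lies on the virgin compression line:
S_c = C_c·H/(1+e₀)·log₁₀(σ'_f/σ'_0) = 0.35×2.6/(1+1.02)×log₁₀(59.715/31.467)
    = 0.4505 × 0.27823 = 0.1253 m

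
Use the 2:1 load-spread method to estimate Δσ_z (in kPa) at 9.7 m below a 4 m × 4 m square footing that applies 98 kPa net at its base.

By the 2:1 method the load spreads at 1 horizontal : 2 vertical, so at depth z the loaded area has grown by z in each plan dimension:
Δσ = qBL/((B+z)(L+z)) = 98×4×4/((4+9.7)(4+9.7)) = 8.3542 kPa

Δσ_z ≈ 8.35 kPa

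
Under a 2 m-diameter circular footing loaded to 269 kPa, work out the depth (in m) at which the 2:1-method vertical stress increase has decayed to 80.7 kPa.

2:1 spreading — at depth z the loaded area has grown by z in each plan dimension:
qD²/(D+z)² = Δσ_z ⇒ z = D(√(q/Δσ_z) − 1) = 2×(√(269/80.7) − 1) = 1.651 m

z ≈ 1.65 m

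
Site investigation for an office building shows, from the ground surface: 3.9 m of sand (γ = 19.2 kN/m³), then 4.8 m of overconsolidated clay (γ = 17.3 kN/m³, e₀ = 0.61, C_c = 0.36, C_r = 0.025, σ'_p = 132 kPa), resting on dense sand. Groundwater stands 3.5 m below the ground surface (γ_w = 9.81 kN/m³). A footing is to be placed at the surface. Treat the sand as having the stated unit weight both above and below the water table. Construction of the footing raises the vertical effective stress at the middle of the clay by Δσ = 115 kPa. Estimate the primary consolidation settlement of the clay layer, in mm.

S_c ≈ 216 mm

Mid-depth of clay below the ground surface: z = 3.9 + 4.8/2 = 6.3 m.
Total vertical stress at mid-clay: σ_v = 19.2×3.9 + 17.3×2.4 = 116.4 kPa.
Pore pressure: u = 9.81×(6.3 − 3.5) = 27.468 kPa.
Initial effective stress: σ'_0 = σ_v − u = 116.4 − 27.468 = 88.932 kPa.
Final effective stress: σ'_f = 88.932 + 115 = 203.93 kPa.
σ'_f = 203.93 > σ'_p = 132 kPa, so the stress path crosses the preconsolidation pressure — recompression up to σ'_p, then virgin compression beyond:
S_c = H/(1+e₀)·[C_r·log₁₀(σ'_p/σ'_0) + C_c·log₁₀(σ'_f/σ'_p)]
    = 4.8/1.61 × [0.025×log₁₀(132/88.932) + 0.36×log₁₀(203.93/132)]
    = 2.9814 × [0.0042879 + 0.068007] = 0.2155 m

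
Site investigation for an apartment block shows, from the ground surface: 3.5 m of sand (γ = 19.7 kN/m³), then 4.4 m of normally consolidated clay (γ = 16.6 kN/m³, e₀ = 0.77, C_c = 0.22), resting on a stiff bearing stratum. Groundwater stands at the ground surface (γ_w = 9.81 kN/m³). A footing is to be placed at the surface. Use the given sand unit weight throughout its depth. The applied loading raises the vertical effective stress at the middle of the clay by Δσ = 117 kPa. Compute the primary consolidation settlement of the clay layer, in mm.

S_c ≈ 288 mm

Mid-depth of clay below the ground surface: z = 3.5 + 4.4/2 = 5.7 m.
Total vertical stress at mid-clay: σ_v = 19.7×3.5 + 16.6×2.2 = 105.47 kPa.
Pore pressure: u = 9.81×(5.7 − 0) = 55.917 kPa.
Initial effective stress: σ'_0 = σ_v − u = 105.47 − 55.917 = 49.553 kPa.
Final effective stress: σ'_f = σ'_0 + Δσ = 49.553 + 117 = 166.55 kPa.
Normally consolidated clay, so the full stress increment lies on the virgin compression line:
S_c = C_c·H/(1+e₀)·log₁₀(σ'_f/σ'_0) = 0.22×4.4/(1+0.77)×log₁₀(166.55/49.553)
    = 0.54689 × 0.52647 = 0.2879 m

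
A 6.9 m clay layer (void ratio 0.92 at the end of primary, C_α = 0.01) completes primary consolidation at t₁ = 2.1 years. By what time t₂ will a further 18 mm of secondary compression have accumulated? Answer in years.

S_s = C_α·H/(1+e_p)·log₁₀(t₂/t₁) ⇒ log₁₀(t₂/t₁) = S_s·(1+e_p)/(C_α·H).
log₁₀(t₂/t₁) = 0.018 × (1+0.92) / (0.01×6.9) = 0.5009
t₂ = t₁ × 10^0.5009 = 2.1 × 3.169 = 6.654 years

t₂ ≈ 6.65 years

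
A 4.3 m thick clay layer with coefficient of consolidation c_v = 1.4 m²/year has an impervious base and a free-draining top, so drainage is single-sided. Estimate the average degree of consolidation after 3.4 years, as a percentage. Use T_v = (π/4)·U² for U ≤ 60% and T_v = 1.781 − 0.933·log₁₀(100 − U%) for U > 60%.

U ≈ 57.3 %

Drainage path length: H_d = H = 4.3 m (single drainage).
T_v = c_v·t/H_d² = 1.4×3.4/4.3² = 0.25744.
T_v = 0.25744 corresponds to the U ≤ 60% branch:
U = √(4T_v/π) = 0.5725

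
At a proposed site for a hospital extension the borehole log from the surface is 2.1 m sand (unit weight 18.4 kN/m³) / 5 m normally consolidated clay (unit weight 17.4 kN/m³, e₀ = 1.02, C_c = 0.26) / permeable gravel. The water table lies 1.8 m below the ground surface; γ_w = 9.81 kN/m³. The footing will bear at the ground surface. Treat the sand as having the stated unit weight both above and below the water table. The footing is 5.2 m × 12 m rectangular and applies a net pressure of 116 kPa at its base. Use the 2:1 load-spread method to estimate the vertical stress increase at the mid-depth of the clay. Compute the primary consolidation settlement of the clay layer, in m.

S_c ≈ 0.166 m

Mid-depth of clay below the ground surface: z = 2.1 + 5/2 = 4.6 m.
Total vertical stress at mid-clay: σ_v = 18.4×2.1 + 17.4×2.5 = 82.14 kPa.
Pore pressure: u = 9.81×(4.6 − 1.8) = 27.468 kPa.
Initial effective stress: σ'_0 = σ_v − u = 82.14 − 27.468 = 54.672 kPa.
Stress increase at mid-clay by the 2:1 spreading method:
Δσ = qBL/((B+z)(L+z)) = 116×5.2×12/((5.2+4.6)(12+4.6)) = 44.495 kPa
Final effective stress: σ'_f = σ'_0 + Δσ = 54.672 + 44.495 = 99.167 kPa.
Normally consolidated clay, so the full stress increment lies on the virgin compression line:
S_c = C_c·H/(1+e₀)·log₁₀(σ'_f/σ'_0) = 0.26×5/(1+1.02)×log₁₀(99.167/54.672)
    = 0.64356 × 0.2586 = 0.1664 m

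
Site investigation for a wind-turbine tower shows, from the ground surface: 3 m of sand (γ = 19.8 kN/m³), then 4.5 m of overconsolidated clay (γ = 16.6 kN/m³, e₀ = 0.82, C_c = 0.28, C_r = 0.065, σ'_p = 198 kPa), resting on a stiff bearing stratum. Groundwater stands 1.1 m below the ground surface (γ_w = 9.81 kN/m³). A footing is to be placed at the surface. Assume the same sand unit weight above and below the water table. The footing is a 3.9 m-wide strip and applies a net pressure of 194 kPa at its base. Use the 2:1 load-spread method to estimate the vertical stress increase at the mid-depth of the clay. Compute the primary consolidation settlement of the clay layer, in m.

S_c ≈ 0.0633 m

Mid-depth of clay below the ground surface: z = 3 + 4.5/2 = 5.25 m.
Total vertical stress at mid-clay: σ_v = 19.8×3 + 16.6×2.25 = 96.75 kPa.
Pore pressure: u = 9.81×(5.25 − 1.1) = 40.712 kPa.
Initial effective stress: σ'_0 = σ_v − u = 96.75 − 40.712 = 56.038 kPa.
Stress increase at mid-clay by the 2:1 spreading method:
Δσ = qB/(B+z) = 194×3.9/(3.9+5.25) = 82.689 kPa
Final effective stress: σ'_f = 56.038 + 82.689 = 138.73 kPa.
σ'_f = 138.73 ≤ σ'_p = 198 kPa, so the clay remains overconsolidated and only the recompression index applies:
S_c = C_r·H/(1+e₀)·log₁₀(σ'_f/σ'_0) = 0.065×4.5/1.82×log₁₀(138.73/56.038)
    = 0.16071 × 0.39369 = 0.06327 m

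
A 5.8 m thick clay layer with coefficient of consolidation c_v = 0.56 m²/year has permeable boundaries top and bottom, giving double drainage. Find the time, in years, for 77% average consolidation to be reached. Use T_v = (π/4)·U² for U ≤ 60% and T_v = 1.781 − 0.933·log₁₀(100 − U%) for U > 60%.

Drainage path length: H_d = H/2 = 2.9 m (double drainage).
U > 60%: T_v = 1.781 − 0.933·log₁₀(100 − 77) = 0.51051.
t = T_v·H_d²/c_v = 0.51051×2.9²/0.56 = 7.667 years.

t ≈ 7.67 years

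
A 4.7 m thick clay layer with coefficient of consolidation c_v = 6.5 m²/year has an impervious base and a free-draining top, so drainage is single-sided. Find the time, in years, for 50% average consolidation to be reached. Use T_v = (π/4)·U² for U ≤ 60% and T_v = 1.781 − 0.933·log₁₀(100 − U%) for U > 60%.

t ≈ 0.667 years

Drainage path length: H_d = H = 4.7 m (single drainage).
U ≤ 60%: T_v = (π/4)·U² = (π/4)×0.5² = 0.19635.
t = T_v·H_d²/c_v = 0.19635×4.7²/6.5 = 0.6673 years.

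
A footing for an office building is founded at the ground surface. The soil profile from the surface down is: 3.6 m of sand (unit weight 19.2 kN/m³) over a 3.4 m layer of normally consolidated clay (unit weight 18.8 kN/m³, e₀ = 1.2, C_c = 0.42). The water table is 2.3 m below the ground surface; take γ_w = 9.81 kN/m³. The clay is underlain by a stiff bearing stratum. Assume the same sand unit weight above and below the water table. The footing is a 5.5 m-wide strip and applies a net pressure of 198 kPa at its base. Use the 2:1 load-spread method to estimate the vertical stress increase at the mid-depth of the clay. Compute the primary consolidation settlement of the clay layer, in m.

S_c ≈ 0.248 m

Mid-depth of clay below the ground surface: z = 3.6 + 3.4/2 = 5.3 m.
Total vertical stress at mid-clay: σ_v = 19.2×3.6 + 18.8×1.7 = 101.08 kPa.
Pore pressure: u = 9.81×(5.3 − 2.3) = 29.43 kPa.
Initial effective stress: σ'_0 = σ_v − u = 101.08 − 29.43 = 71.65 kPa.
Stress increase at mid-clay by the 2:1 spreading method:
Δσ = qB/(B+z) = 198×5.5/(5.5+5.3) = 100.83 kPa
Final effective stress: σ'_f = σ'_0 + Δσ = 71.65 + 100.83 = 172.48 kPa.
Normally consolidated clay, so the full stress increment lies on the virgin compression line:
S_c = C_c·H/(1+e₀)·log₁₀(σ'_f/σ'_0) = 0.42×3.4/(1+1.2)×log₁₀(172.48/71.65)
    = 0.64909 × 0.38152 = 0.2476 m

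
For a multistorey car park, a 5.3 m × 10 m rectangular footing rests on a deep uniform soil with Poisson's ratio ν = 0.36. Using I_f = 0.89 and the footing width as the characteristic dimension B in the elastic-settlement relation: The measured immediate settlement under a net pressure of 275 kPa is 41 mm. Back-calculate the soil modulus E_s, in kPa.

S_e = q·B·(1−ν²)/E_s · I_f  ⇒  E_s = q·B·(1−ν²)·I_f / S_e.
E_s = 275 × 5.3 × 0.8704 × 0.89 / 0.041 = 27540 kPa

E_s ≈ 27500 kPa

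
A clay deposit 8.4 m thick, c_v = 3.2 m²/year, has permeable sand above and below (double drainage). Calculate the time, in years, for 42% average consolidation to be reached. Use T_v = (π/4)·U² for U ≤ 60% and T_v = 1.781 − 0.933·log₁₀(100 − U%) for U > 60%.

Drainage path length: H_d = H/2 = 4.2 m (double drainage).
U ≤ 60%: T_v = (π/4)·U² = (π/4)×0.42² = 0.13854.
t = T_v·H_d²/c_v = 0.13854×4.2²/3.2 = 0.7637 years.

t ≈ 0.764 years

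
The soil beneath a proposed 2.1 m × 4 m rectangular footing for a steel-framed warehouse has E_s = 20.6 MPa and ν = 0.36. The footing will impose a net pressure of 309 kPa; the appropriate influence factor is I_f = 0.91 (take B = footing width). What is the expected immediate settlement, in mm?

S_e ≈ 25 mm

Immediate (elastic) settlement: S_e = q·B·(1−ν²)/E_s · I_f.
E_s = 20.6 MPa = 20600 kPa.
S_e = 309 × 2.1 × (1 − 0.36²) / 20600 × 0.91
    = 309 × 2.1 × 0.8704 / 20600 × 0.91
    = 0.02495 m = 24.95 mm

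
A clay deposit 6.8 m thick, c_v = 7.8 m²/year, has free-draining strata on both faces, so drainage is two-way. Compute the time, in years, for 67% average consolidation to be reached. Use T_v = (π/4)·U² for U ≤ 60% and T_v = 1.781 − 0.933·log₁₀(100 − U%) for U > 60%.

Drainage path length: H_d = H/2 = 3.4 m (double drainage).
U > 60%: T_v = 1.781 − 0.933·log₁₀(100 − 67) = 0.36423.
t = T_v·H_d²/c_v = 0.36423×3.4²/7.8 = 0.5398 years.

t ≈ 0.54 years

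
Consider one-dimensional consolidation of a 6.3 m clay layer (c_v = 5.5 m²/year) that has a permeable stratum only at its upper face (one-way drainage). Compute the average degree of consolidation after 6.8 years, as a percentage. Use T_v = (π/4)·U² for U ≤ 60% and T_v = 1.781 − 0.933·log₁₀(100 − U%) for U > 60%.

U ≈ 92.1 %

Drainage path length: H_d = H = 6.3 m (single drainage).
T_v = c_v·t/H_d² = 5.5×6.8/6.3² = 0.9423.
T_v = 0.9423 corresponds to the U > 60% branch:
U = 1 − 10^((1.781 − T_v)/0.933)/100 = 0.9208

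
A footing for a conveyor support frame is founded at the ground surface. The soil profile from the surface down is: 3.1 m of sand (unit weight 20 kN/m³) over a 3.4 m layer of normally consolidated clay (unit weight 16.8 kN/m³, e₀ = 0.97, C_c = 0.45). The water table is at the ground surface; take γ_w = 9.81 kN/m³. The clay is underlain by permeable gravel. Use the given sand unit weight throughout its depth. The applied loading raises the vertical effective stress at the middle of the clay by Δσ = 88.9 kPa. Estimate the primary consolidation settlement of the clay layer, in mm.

Mid-depth of clay below the ground surface: z = 3.1 + 3.4/2 = 4.8 m.
Total vertical stress at mid-clay: σ_v = 20×3.1 + 16.8×1.7 = 90.56 kPa.
Pore pressure: u = 9.81×(4.8 − 0) = 47.088 kPa.
Initial effective stress: σ'_0 = σ_v − u = 90.56 − 47.088 = 43.472 kPa.
Final effective stress: σ'_f = σ'_0 + Δσ = 43.472 + 88.9 = 132.37 kPa.
Normally consolidated clay, so the full stress increment lies on the virgin compression line:
S_c = C_c·H/(1+e₀)·log₁₀(σ'_f/σ'_0) = 0.45×3.4/(1+0.97)×log₁₀(132.37/43.472)
    = 0.77665 × 0.48358 = 0.3756 m

S_c ≈ 376 mm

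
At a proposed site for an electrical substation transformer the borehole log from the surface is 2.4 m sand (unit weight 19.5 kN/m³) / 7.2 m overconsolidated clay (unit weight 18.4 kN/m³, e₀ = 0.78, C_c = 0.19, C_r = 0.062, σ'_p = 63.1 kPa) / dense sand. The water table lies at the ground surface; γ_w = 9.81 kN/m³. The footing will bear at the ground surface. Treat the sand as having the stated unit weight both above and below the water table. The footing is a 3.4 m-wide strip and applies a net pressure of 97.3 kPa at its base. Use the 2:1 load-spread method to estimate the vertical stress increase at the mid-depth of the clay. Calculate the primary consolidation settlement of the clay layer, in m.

Mid-depth of clay below the ground surface: z = 2.4 + 7.2/2 = 6 m.
Total vertical stress at mid-clay: σ_v = 19.5×2.4 + 18.4×3.6 = 113.04 kPa.
Pore pressure: u = 9.81×(6 − 0) = 58.86 kPa.
Initial effective stress: σ'_0 = σ_v − u = 113.04 − 58.86 = 54.18 kPa.
Stress increase at mid-clay by the 2:1 spreading method:
Δσ = qB/(B+z) = 97.3×3.4/(3.4+6) = 35.194 kPa
Final effective stress: σ'_f = 54.18 + 35.194 = 89.374 kPa.
σ'_f = 89.374 > σ'_p = 63.1 kPa, so the stress path crosses the preconsolidation pressure — recompression up to σ'_p, then virgin compression beyond:
S_c = H/(1+e₀)·[C_r·log₁₀(σ'_p/σ'_0) + C_c·log₁₀(σ'_f/σ'_p)]
    = 7.2/1.78 × [0.062×log₁₀(63.1/54.18) + 0.19×log₁₀(89.374/63.1)]
    = 4.0449 × [0.0041038 + 0.028725] = 0.1328 m

S_c ≈ 0.133 m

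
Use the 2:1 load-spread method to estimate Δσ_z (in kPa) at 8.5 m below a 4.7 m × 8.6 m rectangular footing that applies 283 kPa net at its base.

Δσ_z ≈ 50.7 kPa

By the 2:1 method the load spreads at 1 horizontal : 2 vertical, so at depth z the loaded area has grown by z in each plan dimension:
Δσ = qBL/((B+z)(L+z)) = 283×4.7×8.6/((4.7+8.5)(8.6+8.5)) = 50.677 kPa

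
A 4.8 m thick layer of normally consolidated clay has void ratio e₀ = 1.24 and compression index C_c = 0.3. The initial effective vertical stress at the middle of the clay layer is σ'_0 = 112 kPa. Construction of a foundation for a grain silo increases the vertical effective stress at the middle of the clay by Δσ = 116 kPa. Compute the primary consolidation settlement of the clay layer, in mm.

Final effective stress: σ'_f = σ'_0 + Δσ = 112 + 116 = 228 kPa.
Normally consolidated clay, so the full stress increment lies on the virgin compression line:
S_c = C_c·H/(1+e₀)·log₁₀(σ'_f/σ'_0) = 0.3×4.8/(1+1.24)×log₁₀(228/112)
    = 0.64286 × 0.30872 = 0.1985 m

S_c ≈ 198 mm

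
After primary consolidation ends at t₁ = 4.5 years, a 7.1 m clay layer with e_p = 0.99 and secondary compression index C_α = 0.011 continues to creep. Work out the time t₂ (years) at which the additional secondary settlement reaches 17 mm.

t₂ ≈ 12.2 years

S_s = C_α·H/(1+e_p)·log₁₀(t₂/t₁) ⇒ log₁₀(t₂/t₁) = S_s·(1+e_p)/(C_α·H).
log₁₀(t₂/t₁) = 0.017 × (1+0.99) / (0.011×7.1) = 0.4332
t₂ = t₁ × 10^0.4332 = 4.5 × 2.711 = 12.2 years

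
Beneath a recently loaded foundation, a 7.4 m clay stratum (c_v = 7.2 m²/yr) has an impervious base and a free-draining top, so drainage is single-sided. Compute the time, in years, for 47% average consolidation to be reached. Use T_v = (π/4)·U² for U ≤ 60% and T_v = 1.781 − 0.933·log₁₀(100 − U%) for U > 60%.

t ≈ 1.32 years

Drainage path length: H_d = H = 7.4 m (single drainage).
U ≤ 60%: T_v = (π/4)·U² = (π/4)×0.47² = 0.17349.
t = T_v·H_d²/c_v = 0.17349×7.4²/7.2 = 1.319 years.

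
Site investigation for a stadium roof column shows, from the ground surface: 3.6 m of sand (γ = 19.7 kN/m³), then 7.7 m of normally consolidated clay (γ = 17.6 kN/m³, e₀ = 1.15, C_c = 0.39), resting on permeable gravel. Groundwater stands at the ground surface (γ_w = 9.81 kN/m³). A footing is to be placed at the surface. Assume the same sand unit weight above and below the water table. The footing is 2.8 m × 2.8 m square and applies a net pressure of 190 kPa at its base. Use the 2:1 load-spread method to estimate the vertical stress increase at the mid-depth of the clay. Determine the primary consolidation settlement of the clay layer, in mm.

Mid-depth of clay below the ground surface: z = 3.6 + 7.7/2 = 7.45 m.
Total vertical stress at mid-clay: σ_v = 19.7×3.6 + 17.6×3.85 = 138.68 kPa.
Pore pressure: u = 9.81×(7.45 − 0) = 73.085 kPa.
Initial effective stress: σ'_0 = σ_v − u = 138.68 − 73.085 = 65.595 kPa.
Stress increase at mid-clay by the 2:1 spreading method:
Δσ = qBL/((B+z)(L+z)) = 190×2.8×2.8/((2.8+7.45)(2.8+7.45)) = 14.178 kPa
Final effective stress: σ'_f = σ'_0 + Δσ = 65.595 + 14.178 = 79.773 kPa.
Normally consolidated clay, so the full stress increment lies on the virgin compression line:
S_c = C_c·H/(1+e₀)·log₁₀(σ'_f/σ'_0) = 0.39×7.7/(1+1.15)×log₁₀(79.773/65.595)
    = 1.3967 × 0.084985 = 0.1187 m

S_c ≈ 119 mm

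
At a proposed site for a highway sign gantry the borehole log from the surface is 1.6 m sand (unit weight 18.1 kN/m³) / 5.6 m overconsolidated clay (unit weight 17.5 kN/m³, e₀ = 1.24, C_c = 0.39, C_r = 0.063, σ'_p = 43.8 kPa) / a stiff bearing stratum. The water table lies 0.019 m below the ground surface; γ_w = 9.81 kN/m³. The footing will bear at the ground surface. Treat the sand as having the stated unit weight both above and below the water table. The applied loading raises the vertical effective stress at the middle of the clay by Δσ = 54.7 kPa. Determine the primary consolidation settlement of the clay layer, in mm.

Mid-depth of clay below the ground surface: z = 1.6 + 5.6/2 = 4.4 m.
Total vertical stress at mid-clay: σ_v = 18.1×1.6 + 17.5×2.8 = 77.96 kPa.
Pore pressure: u = 9.81×(4.4 − 0.019) = 42.978 kPa.
Initial effective stress: σ'_0 = σ_v − u = 77.96 − 42.978 = 34.982 kPa.
Final effective stress: σ'_f = 34.982 + 54.7 = 89.682 kPa.
σ'_f = 89.682 > σ'_p = 43.8 kPa, so the stress path crosses the preconsolidation pressure — recompression up to σ'_p, then virgin compression beyond:
S_c = H/(1+e₀)·[C_r·log₁₀(σ'_p/σ'_0) + C_c·log₁₀(σ'_f/σ'_p)]
    = 5.6/2.24 × [0.063×log₁₀(43.8/34.982) + 0.39×log₁₀(89.682/43.8)]
    = 2.5 × [0.0061507 + 0.12138] = 0.3188 m

S_c ≈ 319 mm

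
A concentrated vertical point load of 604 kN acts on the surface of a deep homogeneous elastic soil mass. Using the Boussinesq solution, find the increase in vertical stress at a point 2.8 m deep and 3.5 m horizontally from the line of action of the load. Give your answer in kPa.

Δσ_z ≈ 3.5 kPa

Boussinesq vertical stress below a point load on an elastic half-space:
Δσ_z = 3P/(2πz²) · [1 + (r/z)²]^(−5/2)
r/z = 3.5/2.8 = 1.25; [1+(r/z)²]^(−5/2) = 0.095135.
Δσ_z = 3×604/(2π×2.8²) × 0.095135 = 36.784 × 0.095135 = 3.499 kPa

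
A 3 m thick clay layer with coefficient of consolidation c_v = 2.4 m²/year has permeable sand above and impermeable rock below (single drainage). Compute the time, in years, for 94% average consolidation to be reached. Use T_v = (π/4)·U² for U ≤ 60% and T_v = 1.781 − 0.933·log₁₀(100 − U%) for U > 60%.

Drainage path length: H_d = H = 3 m (single drainage).
U > 60%: T_v = 1.781 − 0.933·log₁₀(100 − 94) = 1.055.
t = T_v·H_d²/c_v = 1.055×3²/2.4 = 3.956 years.

t ≈ 3.96 years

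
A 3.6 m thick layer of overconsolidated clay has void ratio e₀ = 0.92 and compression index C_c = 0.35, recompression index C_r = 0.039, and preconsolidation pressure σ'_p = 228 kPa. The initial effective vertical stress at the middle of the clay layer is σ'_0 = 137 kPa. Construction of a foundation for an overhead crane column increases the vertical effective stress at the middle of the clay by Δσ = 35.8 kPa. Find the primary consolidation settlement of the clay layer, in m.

Final effective stress: σ'_f = 137 + 35.8 = 172.8 kPa.
σ'_f = 172.8 ≤ σ'_p = 228 kPa, so the clay remains overconsolidated and only the recompression index applies:
S_c = C_r·H/(1+e₀)·log₁₀(σ'_f/σ'_0) = 0.039×3.6/1.92×log₁₀(172.8/137)
    = 0.073125 × 0.10082 = 0.007372 m

S_c ≈ 0.00737 m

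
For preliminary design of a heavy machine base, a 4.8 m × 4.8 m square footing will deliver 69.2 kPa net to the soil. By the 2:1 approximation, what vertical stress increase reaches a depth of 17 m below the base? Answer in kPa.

Δσ_z ≈ 3.35 kPa

By the 2:1 method the load spreads at 1 horizontal : 2 vertical, so at depth z the loaded area has grown by z in each plan dimension:
Δσ = qBL/((B+z)(L+z)) = 69.2×4.8×4.8/((4.8+17)(4.8+17)) = 3.3549 kPa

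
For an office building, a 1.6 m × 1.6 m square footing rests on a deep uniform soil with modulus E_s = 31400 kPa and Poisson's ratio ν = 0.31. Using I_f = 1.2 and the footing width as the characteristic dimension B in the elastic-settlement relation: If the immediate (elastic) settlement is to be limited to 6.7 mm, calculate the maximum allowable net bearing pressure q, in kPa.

q ≈ 121 kPa

S_e = q·B·(1−ν²)/E_s · I_f  ⇒  q = S_e·E_s / (B·(1−ν²)·I_f).
q = 0.0067 × 31400 / (1.6 × 0.9039 × 1.2) = 121.2 kPa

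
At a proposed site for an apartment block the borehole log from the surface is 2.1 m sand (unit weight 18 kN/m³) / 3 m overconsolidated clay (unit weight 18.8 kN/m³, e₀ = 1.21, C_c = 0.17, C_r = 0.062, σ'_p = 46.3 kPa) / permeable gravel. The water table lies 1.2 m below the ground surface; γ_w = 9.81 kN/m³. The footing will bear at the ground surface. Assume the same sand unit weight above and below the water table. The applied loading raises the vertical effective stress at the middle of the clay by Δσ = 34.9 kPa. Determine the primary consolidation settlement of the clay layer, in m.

Mid-depth of clay below the ground surface: z = 2.1 + 3/2 = 3.6 m.
Total vertical stress at mid-clay: σ_v = 18×2.1 + 18.8×1.5 = 66 kPa.
Pore pressure: u = 9.81×(3.6 − 1.2) = 23.544 kPa.
Initial effective stress: σ'_0 = σ_v − u = 66 − 23.544 = 42.456 kPa.
Final effective stress: σ'_f = 42.456 + 34.9 = 77.356 kPa.
σ'_f = 77.356 > σ'_p = 46.3 kPa, so the stress path crosses the preconsolidation pressure — recompression up to σ'_p, then virgin compression beyond:
S_c = H/(1+e₀)·[C_r·log₁₀(σ'_p/σ'_0) + C_c·log₁₀(σ'_f/σ'_p)]
    = 3/2.21 × [0.062×log₁₀(46.3/42.456) + 0.17×log₁₀(77.356/46.3)]
    = 1.3575 × [0.0023338 + 0.037895] = 0.05461 m

S_c ≈ 0.0546 m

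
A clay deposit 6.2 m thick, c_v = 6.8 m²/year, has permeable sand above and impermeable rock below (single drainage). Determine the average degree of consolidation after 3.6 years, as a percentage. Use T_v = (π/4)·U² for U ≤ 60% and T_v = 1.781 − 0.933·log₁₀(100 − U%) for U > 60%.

U ≈ 83.2 %

Drainage path length: H_d = H = 6.2 m (single drainage).
T_v = c_v·t/H_d² = 6.8×3.6/6.2² = 0.63684.
T_v = 0.63684 corresponds to the U > 60% branch:
U = 1 − 10^((1.781 − T_v)/0.933)/100 = 0.8316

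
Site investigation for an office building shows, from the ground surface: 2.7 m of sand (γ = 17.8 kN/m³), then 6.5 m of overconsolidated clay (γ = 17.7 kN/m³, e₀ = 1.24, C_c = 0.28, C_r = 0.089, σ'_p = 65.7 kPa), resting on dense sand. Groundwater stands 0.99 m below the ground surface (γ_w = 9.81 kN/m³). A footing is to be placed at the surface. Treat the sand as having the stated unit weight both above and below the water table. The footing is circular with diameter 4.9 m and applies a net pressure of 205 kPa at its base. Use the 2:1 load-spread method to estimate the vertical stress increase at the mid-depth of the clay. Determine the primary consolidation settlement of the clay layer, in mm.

Mid-depth of clay below the ground surface: z = 2.7 + 6.5/2 = 5.95 m.
Total vertical stress at mid-clay: σ_v = 17.8×2.7 + 17.7×3.25 = 105.59 kPa.
Pore pressure: u = 9.81×(5.95 − 0.99) = 48.658 kPa.
Initial effective stress: σ'_0 = σ_v − u = 105.59 − 48.658 = 56.932 kPa.
Stress increase at mid-clay by the 2:1 spreading method:
Δσ ≈ qD²/(D+z)² = 205×4.9²/(4.9+5.95)² = 41.811 kPa
Final effective stress: σ'_f = 56.932 + 41.811 = 98.743 kPa.
σ'_f = 98.743 > σ'_p = 65.7 kPa, so the stress path crosses the preconsolidation pressure — recompression up to σ'_p, then virgin compression beyond:
S_c = H/(1+e₀)·[C_r·log₁₀(σ'_p/σ'_0) + C_c·log₁₀(σ'_f/σ'_p)]
    = 6.5/2.24 × [0.089×log₁₀(65.7/56.932) + 0.28×log₁₀(98.743/65.7)]
    = 2.9018 × [0.0055366 + 0.049543] = 0.1598 m

S_c ≈ 160 mm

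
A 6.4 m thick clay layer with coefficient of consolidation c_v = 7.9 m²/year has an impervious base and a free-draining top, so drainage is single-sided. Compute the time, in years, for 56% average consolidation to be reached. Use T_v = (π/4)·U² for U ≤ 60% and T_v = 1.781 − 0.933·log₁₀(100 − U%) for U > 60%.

t ≈ 1.28 years

Drainage path length: H_d = H = 6.4 m (single drainage).
U ≤ 60%: T_v = (π/4)·U² = (π/4)×0.56² = 0.2463.
t = T_v·H_d²/c_v = 0.2463×6.4²/7.9 = 1.277 years.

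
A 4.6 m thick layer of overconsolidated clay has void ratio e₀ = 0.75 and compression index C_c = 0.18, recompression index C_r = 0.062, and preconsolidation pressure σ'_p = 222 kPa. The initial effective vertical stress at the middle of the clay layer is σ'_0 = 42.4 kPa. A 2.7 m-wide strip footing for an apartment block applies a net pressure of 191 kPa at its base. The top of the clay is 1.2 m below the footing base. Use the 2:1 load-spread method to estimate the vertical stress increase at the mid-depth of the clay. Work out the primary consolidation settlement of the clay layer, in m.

S_c ≈ 0.0769 m

Mid-depth of clay below the footing base: z = 1.2 + 4.6/2 = 3.5 m.
Stress increase at mid-clay by the 2:1 spreading method:
Δσ = qB/(B+z) = 191×2.7/(2.7+3.5) = 83.177 kPa
Final effective stress: σ'_f = 42.4 + 83.177 = 125.58 kPa.
σ'_f = 125.58 ≤ σ'_p = 222 kPa, so the clay remains overconsolidated and only the recompression index applies:
S_c = C_r·H/(1+e₀)·log₁₀(σ'_f/σ'_0) = 0.062×4.6/1.75×log₁₀(125.58/42.4)
    = 0.16297 × 0.47155 = 0.07685 m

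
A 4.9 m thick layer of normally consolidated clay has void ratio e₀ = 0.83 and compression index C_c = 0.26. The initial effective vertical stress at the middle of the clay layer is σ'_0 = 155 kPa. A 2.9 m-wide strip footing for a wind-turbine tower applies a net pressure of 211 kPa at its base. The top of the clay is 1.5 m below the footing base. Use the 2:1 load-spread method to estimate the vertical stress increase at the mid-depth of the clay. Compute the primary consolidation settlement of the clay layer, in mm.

Mid-depth of clay below the footing base: z = 1.5 + 4.9/2 = 3.95 m.
Stress increase at mid-clay by the 2:1 spreading method:
Δσ = qB/(B+z) = 211×2.9/(2.9+3.95) = 89.328 kPa
Final effective stress: σ'_f = σ'_0 + Δσ = 155 + 89.328 = 244.33 kPa.
Normally consolidated clay, so the full stress increment lies on the virgin compression line:
S_c = C_c·H/(1+e₀)·log₁₀(σ'_f/σ'_0) = 0.26×4.9/(1+0.83)×log₁₀(244.33/155)
    = 0.69617 × 0.19765 = 0.1376 m

S_c ≈ 138 mm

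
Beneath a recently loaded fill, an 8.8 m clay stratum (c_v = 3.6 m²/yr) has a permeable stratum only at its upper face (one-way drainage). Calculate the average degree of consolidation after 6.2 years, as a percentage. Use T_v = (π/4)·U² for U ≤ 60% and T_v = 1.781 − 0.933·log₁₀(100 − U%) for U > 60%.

Drainage path length: H_d = H = 8.8 m (single drainage).
T_v = c_v·t/H_d² = 3.6×6.2/8.8² = 0.28822.
T_v = 0.28822 corresponds to the U > 60% branch:
U = 1 − 10^((1.781 − T_v)/0.933)/100 = 0.6019

U ≈ 60.2 %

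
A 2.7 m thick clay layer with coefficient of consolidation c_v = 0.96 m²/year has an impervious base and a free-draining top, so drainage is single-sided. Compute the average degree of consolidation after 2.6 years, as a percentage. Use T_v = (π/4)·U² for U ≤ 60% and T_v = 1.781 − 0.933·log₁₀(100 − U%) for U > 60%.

Drainage path length: H_d = H = 2.7 m (single drainage).
T_v = c_v·t/H_d² = 0.96×2.6/2.7² = 0.34239.
T_v = 0.34239 corresponds to the U > 60% branch:
U = 1 − 10^((1.781 − T_v)/0.933)/100 = 0.6517

U ≈ 65.2 %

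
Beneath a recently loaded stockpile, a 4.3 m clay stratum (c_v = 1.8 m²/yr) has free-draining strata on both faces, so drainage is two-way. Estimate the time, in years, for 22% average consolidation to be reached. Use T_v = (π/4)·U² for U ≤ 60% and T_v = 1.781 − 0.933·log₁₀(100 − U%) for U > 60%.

Drainage path length: H_d = H/2 = 2.15 m (double drainage).
U ≤ 60%: T_v = (π/4)·U² = (π/4)×0.22² = 0.038013.
t = T_v·H_d²/c_v = 0.038013×2.15²/1.8 = 0.09762 years.

t ≈ 0.0976 years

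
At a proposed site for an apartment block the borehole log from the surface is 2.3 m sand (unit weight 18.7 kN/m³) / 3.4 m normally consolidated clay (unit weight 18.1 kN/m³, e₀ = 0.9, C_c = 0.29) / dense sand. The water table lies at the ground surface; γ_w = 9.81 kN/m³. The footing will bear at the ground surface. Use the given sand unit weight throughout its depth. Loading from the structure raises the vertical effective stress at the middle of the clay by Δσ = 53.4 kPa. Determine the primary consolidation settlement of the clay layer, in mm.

S_c ≈ 211 mm

Mid-depth of clay below the ground surface: z = 2.3 + 3.4/2 = 4 m.
Total vertical stress at mid-clay: σ_v = 18.7×2.3 + 18.1×1.7 = 73.78 kPa.
Pore pressure: u = 9.81×(4 − 0) = 39.24 kPa.
Initial effective stress: σ'_0 = σ_v − u = 73.78 − 39.24 = 34.54 kPa.
Final effective stress: σ'_f = σ'_0 + Δσ = 34.54 + 53.4 = 87.94 kPa.
Normally consolidated clay, so the full stress increment lies on the virgin compression line:
S_c = C_c·H/(1+e₀)·log₁₀(σ'_f/σ'_0) = 0.29×3.4/(1+0.9)×log₁₀(87.94/34.54)
    = 0.51895 × 0.40586 = 0.2106 m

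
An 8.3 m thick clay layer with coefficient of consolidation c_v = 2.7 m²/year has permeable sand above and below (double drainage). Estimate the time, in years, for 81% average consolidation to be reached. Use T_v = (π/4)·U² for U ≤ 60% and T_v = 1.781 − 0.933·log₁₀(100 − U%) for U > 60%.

Drainage path length: H_d = H/2 = 4.15 m (double drainage).
U > 60%: T_v = 1.781 − 0.933·log₁₀(100 − 81) = 0.58792.
t = T_v·H_d²/c_v = 0.58792×4.15²/2.7 = 3.75 years.

t ≈ 3.75 years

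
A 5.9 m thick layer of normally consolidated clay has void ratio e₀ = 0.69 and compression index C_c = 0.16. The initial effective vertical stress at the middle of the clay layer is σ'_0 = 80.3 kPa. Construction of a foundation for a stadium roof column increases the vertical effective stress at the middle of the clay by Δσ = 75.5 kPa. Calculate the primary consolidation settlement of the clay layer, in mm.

S_c ≈ 161 mm

Final effective stress: σ'_f = σ'_0 + Δσ = 80.3 + 75.5 = 155.8 kPa.
Normally consolidated clay, so the full stress increment lies on the virgin compression line:
S_c = C_c·H/(1+e₀)·log₁₀(σ'_f/σ'_0) = 0.16×5.9/(1+0.69)×log₁₀(155.8/80.3)
    = 0.55858 × 0.28785 = 0.1608 m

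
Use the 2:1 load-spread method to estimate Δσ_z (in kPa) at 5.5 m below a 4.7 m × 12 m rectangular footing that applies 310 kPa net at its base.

By the 2:1 method the load spreads at 1 horizontal : 2 vertical, so at depth z the loaded area has grown by z in each plan dimension:
Δσ = qBL/((B+z)(L+z)) = 310×4.7×12/((4.7+5.5)(12+5.5)) = 97.95 kPa

Δσ_z ≈ 98 kPa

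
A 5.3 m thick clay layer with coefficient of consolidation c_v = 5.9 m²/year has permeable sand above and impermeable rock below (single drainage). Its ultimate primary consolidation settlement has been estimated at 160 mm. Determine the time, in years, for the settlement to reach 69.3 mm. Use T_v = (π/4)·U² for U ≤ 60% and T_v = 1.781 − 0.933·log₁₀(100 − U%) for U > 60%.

t ≈ 0.701 years

Drainage path length: H_d = H = 5.3 m (single drainage).
U = S(t)/S_ult = 69.3/160 = 0.4331.
U ≤ 60%: T_v = (π/4)·U² = (π/4)×0.43312² = 0.14734.
t = T_v·H_d²/c_v = 0.14734×5.3²/5.9 = 0.7015 years.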